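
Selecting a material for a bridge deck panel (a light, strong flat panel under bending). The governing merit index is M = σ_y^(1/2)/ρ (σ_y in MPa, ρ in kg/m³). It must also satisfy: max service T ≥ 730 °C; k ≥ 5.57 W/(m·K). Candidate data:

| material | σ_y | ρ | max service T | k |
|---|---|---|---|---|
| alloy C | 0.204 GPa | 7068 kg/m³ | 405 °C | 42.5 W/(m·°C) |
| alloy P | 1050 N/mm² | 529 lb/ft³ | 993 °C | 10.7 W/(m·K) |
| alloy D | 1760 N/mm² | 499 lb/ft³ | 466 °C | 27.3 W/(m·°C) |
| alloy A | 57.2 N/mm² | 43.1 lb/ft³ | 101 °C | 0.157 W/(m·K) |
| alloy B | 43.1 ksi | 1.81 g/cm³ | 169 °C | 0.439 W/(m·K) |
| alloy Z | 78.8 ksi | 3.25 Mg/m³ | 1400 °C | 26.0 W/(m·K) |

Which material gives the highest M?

alloy Z

Screen on constraints: max service T ≥ 730 °C; k ≥ 5.57 W/(m·K). Survivors: alloy P, alloy Z.
In SI units:
  alloy P: σ_y = 1050 MPa, ρ = 8474 kg/m³
  alloy Z: σ_y = 543.3 MPa, ρ = 3250 kg/m³
  alloy Z: M = 7.17×10⁻³
  alloy P: M = 3.82×10⁻³
The maximum is for alloy Z.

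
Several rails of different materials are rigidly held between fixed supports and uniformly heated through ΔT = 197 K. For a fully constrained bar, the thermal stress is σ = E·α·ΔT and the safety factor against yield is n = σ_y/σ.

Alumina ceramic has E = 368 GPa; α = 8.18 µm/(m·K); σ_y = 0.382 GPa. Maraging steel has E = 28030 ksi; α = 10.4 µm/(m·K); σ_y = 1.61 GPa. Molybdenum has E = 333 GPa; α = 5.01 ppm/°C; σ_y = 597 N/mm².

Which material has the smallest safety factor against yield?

alumina ceramic

In consistent units (E in GPa, α in ×10⁻⁶/K, σ_y in MPa):
  alumina ceramic: E = 368.0, α = 8.18, σ_y = 382.0 → σ = 593 MPa, n = 0.644
  maraging steel: E = 193.3, α = 10.4, σ_y = 1610 → σ = 396 MPa, n = 4.07
  molybdenum: E = 333.0, α = 5.01, σ_y = 597.0 → σ = 329 MPa, n = 1.82
Alumina ceramic has the lowest safety factor, n = 0.644.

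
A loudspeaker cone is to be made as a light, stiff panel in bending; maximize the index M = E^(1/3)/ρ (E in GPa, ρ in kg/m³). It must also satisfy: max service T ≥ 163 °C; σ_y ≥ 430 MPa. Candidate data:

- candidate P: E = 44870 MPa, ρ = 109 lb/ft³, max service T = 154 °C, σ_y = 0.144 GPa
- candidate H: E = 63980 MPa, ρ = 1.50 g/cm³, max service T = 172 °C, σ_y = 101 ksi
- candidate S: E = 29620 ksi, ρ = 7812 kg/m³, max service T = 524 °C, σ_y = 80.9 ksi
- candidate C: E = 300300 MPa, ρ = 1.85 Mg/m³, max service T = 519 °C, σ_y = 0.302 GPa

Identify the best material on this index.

candidate H

Screen on constraints: max service T ≥ 163 °C; σ_y ≥ 430 MPa. Survivors: candidate H, candidate S.
Convert each candidate to consistent units, then evaluate M:
  candidate H: E = 63.98 GPa, ρ = 1500 kg/m³
  candidate S: E = 204.2 GPa, ρ = 7812 kg/m³
  candidate H: M = 2.67×10⁻³
  candidate S: M = 0.754×10⁻³
Highest index: candidate H.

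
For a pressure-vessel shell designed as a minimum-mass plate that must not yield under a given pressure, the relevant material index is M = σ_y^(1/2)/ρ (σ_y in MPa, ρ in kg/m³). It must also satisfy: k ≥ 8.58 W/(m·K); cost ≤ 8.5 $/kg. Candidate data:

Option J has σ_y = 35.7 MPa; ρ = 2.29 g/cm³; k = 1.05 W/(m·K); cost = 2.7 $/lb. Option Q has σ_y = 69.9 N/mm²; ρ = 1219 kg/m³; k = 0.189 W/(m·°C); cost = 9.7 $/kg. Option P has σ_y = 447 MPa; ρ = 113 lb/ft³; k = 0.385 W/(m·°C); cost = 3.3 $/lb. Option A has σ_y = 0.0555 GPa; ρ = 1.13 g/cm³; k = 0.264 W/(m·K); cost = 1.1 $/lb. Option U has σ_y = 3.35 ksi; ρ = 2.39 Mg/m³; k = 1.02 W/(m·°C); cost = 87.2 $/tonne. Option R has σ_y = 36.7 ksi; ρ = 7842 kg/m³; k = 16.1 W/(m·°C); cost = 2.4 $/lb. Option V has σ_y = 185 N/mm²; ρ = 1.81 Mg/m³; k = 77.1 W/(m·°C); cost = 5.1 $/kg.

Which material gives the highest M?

option V

Screen on constraints: k ≥ 8.58 W/(m·K); cost ≤ 8.5 $/kg. Survivors: option R, option V.
In SI units:
  option R: σ_y = 253.0 MPa, ρ = 7842 kg/m³
  option V: σ_y = 185.0 MPa, ρ = 1810 kg/m³
  option V: M = 7.51×10⁻³
  option R: M = 2.03×10⁻³
Highest index: option V.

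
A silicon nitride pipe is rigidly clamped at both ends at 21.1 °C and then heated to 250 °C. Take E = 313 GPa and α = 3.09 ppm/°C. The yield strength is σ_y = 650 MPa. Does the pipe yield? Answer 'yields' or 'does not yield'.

ΔT = 228.9 K. Constrained thermal stress σ = E·α·ΔT = 313.0×10³ MPa × 3.09×10⁻⁶ × 228.9 = 221 MPa (compressive).
Compare to σ_y = 650 MPa: σ < σ_y, so it does not yield.

does not yield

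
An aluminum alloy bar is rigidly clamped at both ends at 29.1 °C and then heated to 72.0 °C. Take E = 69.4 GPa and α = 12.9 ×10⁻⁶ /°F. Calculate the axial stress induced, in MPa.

69.1 MPa

α = 12.9×10⁻⁶/°F × 9/5 = 23.2×10⁻⁶/K.
ΔT = 42.90 K. Constrained thermal stress σ = E·α·ΔT = 69.40×10³ MPa × 23.2×10⁻⁶ × 42.90 = 69.1 MPa (compressive).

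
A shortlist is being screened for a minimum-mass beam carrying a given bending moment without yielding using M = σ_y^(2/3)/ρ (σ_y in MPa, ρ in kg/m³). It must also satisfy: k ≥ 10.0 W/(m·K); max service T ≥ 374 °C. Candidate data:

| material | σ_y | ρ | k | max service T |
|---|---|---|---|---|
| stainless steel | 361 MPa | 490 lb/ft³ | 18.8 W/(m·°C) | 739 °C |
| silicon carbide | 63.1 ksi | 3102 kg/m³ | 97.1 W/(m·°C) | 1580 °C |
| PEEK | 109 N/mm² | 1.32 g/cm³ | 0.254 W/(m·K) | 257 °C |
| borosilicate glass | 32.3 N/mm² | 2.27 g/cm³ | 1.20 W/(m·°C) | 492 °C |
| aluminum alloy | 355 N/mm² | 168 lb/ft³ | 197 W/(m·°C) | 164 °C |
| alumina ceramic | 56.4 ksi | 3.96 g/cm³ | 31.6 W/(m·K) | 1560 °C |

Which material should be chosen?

silicon carbide

Screen on constraints: k ≥ 10.0 W/(m·K); max service T ≥ 374 °C. Survivors: stainless steel, silicon carbide, alumina ceramic.
Putting every candidate on a common basis:
  stainless steel: σ_y = 361.0 MPa, ρ = 7849 kg/m³
  silicon carbide: σ_y = 435.1 MPa, ρ = 3102 kg/m³
  alumina ceramic: σ_y = 388.9 MPa, ρ = 3960 kg/m³
  silicon carbide: M = 18.5×10⁻³
  alumina ceramic: M = 13.5×10⁻³
  stainless steel: M = 6.46×10⁻³
Silicon carbide has the largest M.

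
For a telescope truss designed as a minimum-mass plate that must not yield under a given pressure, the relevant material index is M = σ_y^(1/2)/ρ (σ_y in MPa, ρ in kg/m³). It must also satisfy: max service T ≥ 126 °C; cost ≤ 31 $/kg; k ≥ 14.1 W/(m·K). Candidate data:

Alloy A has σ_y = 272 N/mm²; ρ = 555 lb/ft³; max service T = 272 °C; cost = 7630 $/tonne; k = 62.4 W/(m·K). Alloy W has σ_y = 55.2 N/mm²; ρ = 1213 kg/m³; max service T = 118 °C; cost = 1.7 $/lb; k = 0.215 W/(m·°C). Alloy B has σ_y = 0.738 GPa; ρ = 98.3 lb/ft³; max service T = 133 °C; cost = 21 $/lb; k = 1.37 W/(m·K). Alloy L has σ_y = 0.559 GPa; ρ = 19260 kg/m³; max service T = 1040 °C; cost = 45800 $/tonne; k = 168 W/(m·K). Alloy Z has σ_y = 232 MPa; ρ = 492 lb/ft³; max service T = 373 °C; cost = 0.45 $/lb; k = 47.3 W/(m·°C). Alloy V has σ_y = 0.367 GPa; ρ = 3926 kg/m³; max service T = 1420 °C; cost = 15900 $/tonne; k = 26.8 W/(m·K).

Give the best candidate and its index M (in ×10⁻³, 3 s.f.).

Screen on constraints: max service T ≥ 126 °C; cost ≤ 31 $/kg; k ≥ 14.1 W/(m·K). Survivors: alloy A, alloy Z, alloy V.
Convert each candidate to consistent units, then evaluate M:
  alloy A: σ_y = 272.0 MPa, ρ = 8890 kg/m³
  alloy Z: σ_y = 232.0 MPa, ρ = 7881 kg/m³
  alloy V: σ_y = 367.0 MPa, ρ = 3926 kg/m³
  alloy V: M = 4.88×10⁻³
  alloy Z: M = 1.93×10⁻³
  alloy A: M = 1.86×10⁻³
Alloy V has the largest M.

alloy V, M = 4.88×10⁻³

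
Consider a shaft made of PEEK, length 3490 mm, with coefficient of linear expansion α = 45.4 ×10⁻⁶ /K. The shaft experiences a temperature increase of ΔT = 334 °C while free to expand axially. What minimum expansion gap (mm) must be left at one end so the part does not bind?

52.9 mm

ΔL = α·L₀·ΔT = 45.4×10⁻⁶ × 3490 mm × 334.0 K = 52.9 mm.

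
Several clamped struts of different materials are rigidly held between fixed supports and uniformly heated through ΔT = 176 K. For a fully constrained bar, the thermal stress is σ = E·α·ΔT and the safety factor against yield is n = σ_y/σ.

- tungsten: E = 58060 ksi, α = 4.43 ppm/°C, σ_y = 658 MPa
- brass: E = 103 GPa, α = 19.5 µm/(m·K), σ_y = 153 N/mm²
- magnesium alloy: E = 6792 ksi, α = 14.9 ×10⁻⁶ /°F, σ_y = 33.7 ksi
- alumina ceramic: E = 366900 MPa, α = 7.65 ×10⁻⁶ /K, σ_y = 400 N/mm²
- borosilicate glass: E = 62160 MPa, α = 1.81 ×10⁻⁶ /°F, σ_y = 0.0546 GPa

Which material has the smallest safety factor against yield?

brass

With everything in SI (GPa, ×10⁻⁶/K, MPa):
  tungsten: E = 400.3, α = 4.43, σ_y = 658.0 → σ = 312 MPa, n = 2.11
  brass: E = 103.0, α = 19.5, σ_y = 153.0 → σ = 353 MPa, n = 0.433
  magnesium alloy: E = 46.83, α = 26.8, σ_y = 232.4 → σ = 221 MPa, n = 1.05
  alumina ceramic: E = 366.9, α = 7.65, σ_y = 400.0 → σ = 494 MPa, n = 0.810
  borosilicate glass: E = 62.16, α = 3.26, σ_y = 54.60 → σ = 35.6 MPa, n = 1.53
The minimum is brass at n = 0.433.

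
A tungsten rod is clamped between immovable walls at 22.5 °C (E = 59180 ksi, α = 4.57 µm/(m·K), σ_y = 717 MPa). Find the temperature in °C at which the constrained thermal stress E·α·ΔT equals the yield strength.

407 °C

E = 59180 ksi = 408.0 GPa.
E·α·ΔT = 717.0 MPa ⇒ ΔT = 717.0 / (408.0×10³ × 4.57×10⁻⁶) = 384.5 K.
T = 22.5 + 384.5 = 407.0 °C.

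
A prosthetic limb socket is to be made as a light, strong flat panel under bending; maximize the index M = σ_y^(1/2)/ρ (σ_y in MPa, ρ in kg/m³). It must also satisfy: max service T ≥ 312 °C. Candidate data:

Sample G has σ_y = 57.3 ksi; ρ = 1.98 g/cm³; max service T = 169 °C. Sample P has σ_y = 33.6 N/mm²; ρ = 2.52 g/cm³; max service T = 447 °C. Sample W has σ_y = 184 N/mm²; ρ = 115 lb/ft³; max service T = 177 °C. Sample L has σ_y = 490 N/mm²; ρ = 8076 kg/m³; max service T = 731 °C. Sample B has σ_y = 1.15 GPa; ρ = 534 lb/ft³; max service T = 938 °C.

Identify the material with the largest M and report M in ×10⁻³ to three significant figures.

Screen on constraints: max service T ≥ 312 °C. Survivors: sample P, sample L, sample B.
After converting to SI:
  sample P: σ_y = 33.60 MPa, ρ = 2520 kg/m³
  sample L: σ_y = 490.0 MPa, ρ = 8076 kg/m³
  sample B: σ_y = 1150 MPa, ρ = 8554 kg/m³
  sample B: M = 3.96×10⁻³
  sample L: M = 2.74×10⁻³
  sample P: M = 2.30×10⁻³
Highest index: sample B.

sample B, M = 3.96×10⁻³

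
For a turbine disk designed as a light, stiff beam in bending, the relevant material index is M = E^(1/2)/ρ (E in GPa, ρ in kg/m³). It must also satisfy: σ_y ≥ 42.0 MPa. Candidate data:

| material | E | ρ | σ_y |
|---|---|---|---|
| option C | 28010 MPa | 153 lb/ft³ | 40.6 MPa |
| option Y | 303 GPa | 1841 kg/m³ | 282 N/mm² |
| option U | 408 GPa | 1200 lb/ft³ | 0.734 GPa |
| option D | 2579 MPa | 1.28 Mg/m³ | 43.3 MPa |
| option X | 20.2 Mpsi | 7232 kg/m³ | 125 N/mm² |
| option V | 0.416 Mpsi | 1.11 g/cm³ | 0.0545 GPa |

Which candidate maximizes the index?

option Y

Screen on constraints: σ_y ≥ 42.0 MPa. Survivors: option Y, option U, option D, option X, option V.
After converting to SI:
  option Y: E = 303.0 GPa, ρ = 1841 kg/m³
  option U: E = 408.0 GPa, ρ = 19220 kg/m³
  option D: E = 2.579 GPa, ρ = 1280 kg/m³
  option X: E = 139.3 GPa, ρ = 7232 kg/m³
  option V: E = 2.868 GPa, ρ = 1110 kg/m³
  option Y: M = 9.46×10⁻³
  option X: M = 1.63×10⁻³
  option V: M = 1.53×10⁻³
  option D: M = 1.25×10⁻³
  option U: M = 1.05×10⁻³
The maximum is for option Y.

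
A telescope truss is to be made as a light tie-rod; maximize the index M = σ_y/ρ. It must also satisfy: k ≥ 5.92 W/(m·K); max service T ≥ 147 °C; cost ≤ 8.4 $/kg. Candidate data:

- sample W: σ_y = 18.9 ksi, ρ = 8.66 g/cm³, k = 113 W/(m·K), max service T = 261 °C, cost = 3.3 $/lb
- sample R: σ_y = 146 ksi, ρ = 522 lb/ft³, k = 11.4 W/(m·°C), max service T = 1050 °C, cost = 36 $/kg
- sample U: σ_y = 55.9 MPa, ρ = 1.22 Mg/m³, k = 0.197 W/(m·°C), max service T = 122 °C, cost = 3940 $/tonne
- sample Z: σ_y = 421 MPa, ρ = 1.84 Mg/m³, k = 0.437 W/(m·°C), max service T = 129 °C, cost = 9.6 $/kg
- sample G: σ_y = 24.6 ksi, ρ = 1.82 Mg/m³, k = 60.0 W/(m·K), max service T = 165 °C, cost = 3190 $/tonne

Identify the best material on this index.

sample G

Screen on constraints: k ≥ 5.92 W/(m·K); max service T ≥ 147 °C; cost ≤ 8.4 $/kg. Survivors: sample W, sample G.
Convert each candidate to consistent units, then evaluate M:
  sample W: σ_y = 130.3 MPa, ρ = 8660 kg/m³
  sample G: σ_y = 169.6 MPa, ρ = 1820 kg/m³
  sample G: M = 93.2 kN·m/kg
  sample W: M = 15.0 kN·m/kg
Sample G has the largest M.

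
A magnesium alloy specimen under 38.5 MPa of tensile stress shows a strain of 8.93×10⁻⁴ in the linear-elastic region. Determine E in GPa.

43.1 GPa

E = σ/ε = 38.5 MPa / 8.93×10⁻⁴ = 43110 MPa = 43.1 GPa.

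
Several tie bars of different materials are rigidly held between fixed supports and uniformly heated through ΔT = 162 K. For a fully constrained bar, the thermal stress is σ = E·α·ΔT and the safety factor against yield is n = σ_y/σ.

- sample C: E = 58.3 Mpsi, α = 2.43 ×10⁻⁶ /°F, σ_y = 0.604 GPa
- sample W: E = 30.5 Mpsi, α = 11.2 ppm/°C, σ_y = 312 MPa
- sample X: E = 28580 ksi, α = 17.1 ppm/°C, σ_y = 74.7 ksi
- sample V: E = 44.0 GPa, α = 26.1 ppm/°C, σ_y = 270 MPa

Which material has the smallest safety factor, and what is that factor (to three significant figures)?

Converting E to GPa, α to ×10⁻⁶/K, σ_y to MPa, then σ and n for each:
  sample C: E = 402.0, α = 4.37, σ_y = 604.0 → σ = 285 MPa, n = 2.12
  sample W: E = 210.3, α = 11.2, σ_y = 312.0 → σ = 382 MPa, n = 0.818
  sample X: E = 197.1, α = 17.1, σ_y = 515.0 → σ = 546 MPa, n = 0.944
  sample V: E = 44.00, α = 26.1, σ_y = 270.0 → σ = 186 MPa, n = 1.45
Sample W has the lowest safety factor, n = 0.818.

sample W, n = 0.818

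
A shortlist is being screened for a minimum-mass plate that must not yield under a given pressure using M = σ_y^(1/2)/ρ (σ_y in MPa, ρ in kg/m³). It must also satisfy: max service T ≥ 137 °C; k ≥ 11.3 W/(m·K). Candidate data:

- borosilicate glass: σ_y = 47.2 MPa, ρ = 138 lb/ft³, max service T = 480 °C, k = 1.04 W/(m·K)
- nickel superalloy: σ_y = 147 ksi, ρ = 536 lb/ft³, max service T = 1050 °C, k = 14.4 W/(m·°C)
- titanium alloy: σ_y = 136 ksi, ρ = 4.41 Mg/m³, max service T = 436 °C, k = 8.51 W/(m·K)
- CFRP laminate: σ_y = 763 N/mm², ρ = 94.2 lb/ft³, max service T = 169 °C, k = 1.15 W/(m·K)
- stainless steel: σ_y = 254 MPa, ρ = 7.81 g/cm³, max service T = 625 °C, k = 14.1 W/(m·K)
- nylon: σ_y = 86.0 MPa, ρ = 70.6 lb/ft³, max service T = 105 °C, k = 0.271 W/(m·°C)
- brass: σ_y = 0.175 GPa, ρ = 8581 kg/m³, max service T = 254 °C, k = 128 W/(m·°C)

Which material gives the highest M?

nickel superalloy

Screen on constraints: max service T ≥ 137 °C; k ≥ 11.3 W/(m·K). Survivors: nickel superalloy, stainless steel, brass.
Putting every candidate on a common basis:
  nickel superalloy: σ_y = 1014 MPa, ρ = 8586 kg/m³
  stainless steel: σ_y = 254.0 MPa, ρ = 7810 kg/m³
  brass: σ_y = 175.0 MPa, ρ = 8581 kg/m³
  nickel superalloy: M = 3.71×10⁻³
  stainless steel: M = 2.04×10⁻³
  brass: M = 1.54×10⁻³
The maximum is for nickel superalloy.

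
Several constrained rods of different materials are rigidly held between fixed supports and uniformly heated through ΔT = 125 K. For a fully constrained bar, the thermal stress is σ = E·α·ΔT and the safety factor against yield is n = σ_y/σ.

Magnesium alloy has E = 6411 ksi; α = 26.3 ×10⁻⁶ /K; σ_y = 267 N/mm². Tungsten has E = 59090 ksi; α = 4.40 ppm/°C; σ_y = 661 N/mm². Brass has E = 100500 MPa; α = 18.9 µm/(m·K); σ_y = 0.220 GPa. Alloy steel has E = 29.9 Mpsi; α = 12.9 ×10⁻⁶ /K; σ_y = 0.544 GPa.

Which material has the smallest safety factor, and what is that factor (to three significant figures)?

With everything in SI (GPa, ×10⁻⁶/K, MPa):
  magnesium alloy: E = 44.20, α = 26.3, σ_y = 267.0 → σ = 145 MPa, n = 1.84
  tungsten: E = 407.4, α = 4.40, σ_y = 661.0 → σ = 224 MPa, n = 2.95
  brass: E = 100.5, α = 18.9, σ_y = 220.0 → σ = 237 MPa, n = 0.927
  alloy steel: E = 206.2, α = 12.9, σ_y = 544.0 → σ = 332 MPa, n = 1.64
Brass has the lowest safety factor, n = 0.927.

brass, n = 0.927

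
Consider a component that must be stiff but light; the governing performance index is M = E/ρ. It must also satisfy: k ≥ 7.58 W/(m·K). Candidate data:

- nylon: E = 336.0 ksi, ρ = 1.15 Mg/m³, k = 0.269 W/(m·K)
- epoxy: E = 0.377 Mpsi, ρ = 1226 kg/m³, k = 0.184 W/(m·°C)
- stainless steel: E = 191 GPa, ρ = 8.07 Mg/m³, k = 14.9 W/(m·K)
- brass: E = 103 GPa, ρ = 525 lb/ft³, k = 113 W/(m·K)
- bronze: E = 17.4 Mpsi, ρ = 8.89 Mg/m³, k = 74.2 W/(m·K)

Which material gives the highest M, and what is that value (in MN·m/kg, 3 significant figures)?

Screen on constraints: k ≥ 7.58 W/(m·K). Survivors: stainless steel, brass, bronze.
Putting every candidate on a common basis:
  stainless steel: E = 191.0 GPa, ρ = 8070 kg/m³
  brass: E = 103.0 GPa, ρ = 8410 kg/m³
  bronze: E = 120.0 GPa, ρ = 8890 kg/m³
  stainless steel: M = 23.7 MN·m/kg
  bronze: M = 13.5 MN·m/kg
  brass: M = 12.2 MN·m/kg
Highest index: stainless steel.

stainless steel, M = 23.7 MN·m/kg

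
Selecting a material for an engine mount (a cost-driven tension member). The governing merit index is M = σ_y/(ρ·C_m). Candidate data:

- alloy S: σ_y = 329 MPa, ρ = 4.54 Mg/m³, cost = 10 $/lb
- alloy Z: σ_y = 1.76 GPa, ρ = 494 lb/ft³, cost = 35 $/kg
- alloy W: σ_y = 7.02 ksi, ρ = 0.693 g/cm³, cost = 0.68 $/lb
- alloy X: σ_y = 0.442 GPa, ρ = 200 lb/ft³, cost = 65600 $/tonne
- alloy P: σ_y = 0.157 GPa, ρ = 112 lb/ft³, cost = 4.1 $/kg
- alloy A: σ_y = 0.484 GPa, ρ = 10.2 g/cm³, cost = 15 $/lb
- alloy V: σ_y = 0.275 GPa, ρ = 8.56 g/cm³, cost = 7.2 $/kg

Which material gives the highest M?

Normalizing units and computing the index:
  alloy S: σ_y = 329.0 MPa, ρ = 4540 kg/m³, cost = 22.05 $/kg
  alloy Z: σ_y = 1760 MPa, ρ = 7913 kg/m³, cost = 35.00 $/kg
  alloy W: σ_y = 48.40 MPa, ρ = 693.0 kg/m³, cost = 1.499 $/kg
  alloy X: σ_y = 442.0 MPa, ρ = 3204 kg/m³, cost = 65.60 $/kg
  alloy P: σ_y = 157.0 MPa, ρ = 1794 kg/m³, cost = 4.100 $/kg
  alloy A: σ_y = 484.0 MPa, ρ = 10200 kg/m³, cost = 33.07 $/kg
  alloy V: σ_y = 275.0 MPa, ρ = 8560 kg/m³, cost = 7.200 $/kg
  alloy W: M = 46.6 kN·m per $
  alloy P: M = 21.3 kN·m per $
  alloy Z: M = 6.35 kN·m per $
  alloy V: M = 4.46 kN·m per $
  alloy S: M = 3.29 kN·m per $
  alloy X: M = 2.10 kN·m per $
  alloy A: M = 1.43 kN·m per $
Alloy W ranks first.

alloy W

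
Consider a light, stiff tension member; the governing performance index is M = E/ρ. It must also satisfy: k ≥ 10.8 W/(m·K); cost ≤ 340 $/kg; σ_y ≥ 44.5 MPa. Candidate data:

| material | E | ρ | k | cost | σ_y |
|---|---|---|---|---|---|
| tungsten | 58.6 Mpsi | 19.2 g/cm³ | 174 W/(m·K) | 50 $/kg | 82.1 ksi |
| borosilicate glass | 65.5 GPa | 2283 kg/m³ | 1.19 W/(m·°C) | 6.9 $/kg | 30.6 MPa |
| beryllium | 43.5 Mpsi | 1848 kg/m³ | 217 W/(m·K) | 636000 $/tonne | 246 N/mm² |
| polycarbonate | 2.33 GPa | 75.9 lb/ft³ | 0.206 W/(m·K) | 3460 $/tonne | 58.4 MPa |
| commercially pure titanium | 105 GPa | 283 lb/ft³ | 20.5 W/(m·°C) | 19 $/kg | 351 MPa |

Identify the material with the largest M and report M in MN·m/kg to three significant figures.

Screen on constraints: k ≥ 10.8 W/(m·K); cost ≤ 340 $/kg; σ_y ≥ 44.5 MPa. Survivors: tungsten, commercially pure titanium.
Putting every candidate on a common basis:
  tungsten: E = 404.0 GPa, ρ = 19200 kg/m³
  commercially pure titanium: E = 105.0 GPa, ρ = 4533 kg/m³
  commercially pure titanium: M = 23.2 MN·m/kg
  tungsten: M = 21.0 MN·m/kg
Commercially pure titanium has the largest M.

commercially pure titanium, M = 23.2 MN·m/kg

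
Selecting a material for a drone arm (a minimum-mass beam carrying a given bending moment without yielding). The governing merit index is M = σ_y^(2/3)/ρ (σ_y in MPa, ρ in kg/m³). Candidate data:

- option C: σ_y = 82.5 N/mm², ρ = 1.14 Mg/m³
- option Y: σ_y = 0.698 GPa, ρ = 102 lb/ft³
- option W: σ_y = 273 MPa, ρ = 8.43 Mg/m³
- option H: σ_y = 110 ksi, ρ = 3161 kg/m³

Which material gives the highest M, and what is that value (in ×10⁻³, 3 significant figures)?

option Y, M = 48.2×10⁻³

Putting every candidate on a common basis:
  option C: σ_y = 82.50 MPa, ρ = 1140 kg/m³
  option Y: σ_y = 698.0 MPa, ρ = 1634 kg/m³
  option W: σ_y = 273.0 MPa, ρ = 8430 kg/m³
  option H: σ_y = 758.4 MPa, ρ = 3161 kg/m³
  option Y: M = 48.2×10⁻³
  option H: M = 26.3×10⁻³
  option C: M = 16.6×10⁻³
  option W: M = 4.99×10⁻³
Option Y has the largest M.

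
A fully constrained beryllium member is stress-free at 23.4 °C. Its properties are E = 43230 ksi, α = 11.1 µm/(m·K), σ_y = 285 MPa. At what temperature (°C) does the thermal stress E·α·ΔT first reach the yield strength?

110 °C

E = 43230 ksi = 298.1 GPa.
E·α·ΔT = 285.0 MPa ⇒ ΔT = 285.0 / (298.1×10³ × 11.1×10⁻⁶) = 86.14 K.
T = 23.4 + 86.14 = 109.5 °C.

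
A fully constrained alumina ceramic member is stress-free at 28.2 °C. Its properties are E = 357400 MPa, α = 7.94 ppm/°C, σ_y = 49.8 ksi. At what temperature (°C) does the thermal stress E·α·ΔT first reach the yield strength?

149 °C

E = 357400 MPa = 357.4 GPa.
σ_y = 49.8 ksi = 343.4 MPa.
E·α·ΔT = 343.4 MPa ⇒ ΔT = 343.4 / (357.4×10³ × 7.94×10⁻⁶) = 121.0 K.
T = 28.2 + 121.0 = 149.2 °C.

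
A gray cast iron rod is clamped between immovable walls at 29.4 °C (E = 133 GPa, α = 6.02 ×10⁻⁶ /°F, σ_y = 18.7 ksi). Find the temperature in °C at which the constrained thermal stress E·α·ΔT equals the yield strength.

α = 6.02×10⁻⁶/°F × 9/5 = 10.8×10⁻⁶/K.
σ_y = 18.7 ksi = 128.9 MPa.
E·α·ΔT = 128.9 MPa ⇒ ΔT = 128.9 / (133.0×10³ × 10.8×10⁻⁶) = 89.46 K.
T = 29.4 + 89.46 = 118.9 °C.

119 °C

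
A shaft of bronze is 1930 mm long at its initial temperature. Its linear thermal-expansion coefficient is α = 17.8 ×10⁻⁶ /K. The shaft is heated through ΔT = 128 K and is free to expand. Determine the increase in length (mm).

4.40 mm

ΔL = α·L₀·ΔT = 17.8×10⁻⁶ × 1930 mm × 128.0 K = 4.40 mm.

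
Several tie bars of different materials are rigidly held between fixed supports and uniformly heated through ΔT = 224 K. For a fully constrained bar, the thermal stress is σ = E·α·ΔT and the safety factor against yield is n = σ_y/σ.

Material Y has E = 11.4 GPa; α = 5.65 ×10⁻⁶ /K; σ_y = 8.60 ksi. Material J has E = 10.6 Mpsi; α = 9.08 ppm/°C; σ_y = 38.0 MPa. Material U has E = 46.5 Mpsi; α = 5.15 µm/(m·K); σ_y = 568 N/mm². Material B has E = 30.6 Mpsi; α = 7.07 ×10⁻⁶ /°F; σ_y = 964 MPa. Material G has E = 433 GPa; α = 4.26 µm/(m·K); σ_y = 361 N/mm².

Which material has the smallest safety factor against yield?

material J

With everything in SI (GPa, ×10⁻⁶/K, MPa):
  material Y: E = 11.40, α = 5.65, σ_y = 59.29 → σ = 14.4 MPa, n = 4.11
  material J: E = 73.08, α = 9.08, σ_y = 38.00 → σ = 149 MPa, n = 0.256
  material U: E = 320.6, α = 5.15, σ_y = 568.0 → σ = 370 MPa, n = 1.54
  material B: E = 211.0, α = 12.7, σ_y = 964.0 → σ = 601 MPa, n = 1.60
  material G: E = 433.0, α = 4.26, σ_y = 361.0 → σ = 413 MPa, n = 0.874
The minimum is material J at n = 0.256.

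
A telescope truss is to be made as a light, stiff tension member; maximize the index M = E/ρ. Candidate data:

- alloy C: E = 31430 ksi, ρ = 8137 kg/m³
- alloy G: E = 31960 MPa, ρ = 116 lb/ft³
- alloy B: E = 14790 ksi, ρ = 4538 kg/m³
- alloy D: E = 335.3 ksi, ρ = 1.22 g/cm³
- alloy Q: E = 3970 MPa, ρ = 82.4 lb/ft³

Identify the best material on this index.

alloy C

Convert each candidate to consistent units, then evaluate M:
  alloy C: E = 216.7 GPa, ρ = 8137 kg/m³
  alloy G: E = 31.96 GPa, ρ = 1858 kg/m³
  alloy B: E = 102.0 GPa, ρ = 4538 kg/m³
  alloy D: E = 2.312 GPa, ρ = 1220 kg/m³
  alloy Q: E = 3.970 GPa, ρ = 1320 kg/m³
  alloy C: M = 26.6 MN·m/kg
  alloy B: M = 22.5 MN·m/kg
  alloy G: M = 17.2 MN·m/kg
  alloy Q: M = 3.01 MN·m/kg
  alloy D: M = 1.89 MN·m/kg
Alloy C ranks first.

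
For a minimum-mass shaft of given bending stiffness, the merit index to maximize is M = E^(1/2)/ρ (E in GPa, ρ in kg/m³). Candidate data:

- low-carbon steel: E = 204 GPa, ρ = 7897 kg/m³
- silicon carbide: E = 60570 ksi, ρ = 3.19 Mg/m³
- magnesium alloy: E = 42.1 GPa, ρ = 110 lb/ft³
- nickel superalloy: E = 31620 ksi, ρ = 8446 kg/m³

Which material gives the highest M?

silicon carbide

Putting every candidate on a common basis:
  low-carbon steel: E = 204.0 GPa, ρ = 7897 kg/m³
  silicon carbide: E = 417.6 GPa, ρ = 3190 kg/m³
  magnesium alloy: E = 42.10 GPa, ρ = 1762 kg/m³
  nickel superalloy: E = 218.0 GPa, ρ = 8446 kg/m³
  silicon carbide: M = 6.41×10⁻³
  magnesium alloy: M = 3.68×10⁻³
  low-carbon steel: M = 1.81×10⁻³
  nickel superalloy: M = 1.75×10⁻³
Silicon carbide has the largest M.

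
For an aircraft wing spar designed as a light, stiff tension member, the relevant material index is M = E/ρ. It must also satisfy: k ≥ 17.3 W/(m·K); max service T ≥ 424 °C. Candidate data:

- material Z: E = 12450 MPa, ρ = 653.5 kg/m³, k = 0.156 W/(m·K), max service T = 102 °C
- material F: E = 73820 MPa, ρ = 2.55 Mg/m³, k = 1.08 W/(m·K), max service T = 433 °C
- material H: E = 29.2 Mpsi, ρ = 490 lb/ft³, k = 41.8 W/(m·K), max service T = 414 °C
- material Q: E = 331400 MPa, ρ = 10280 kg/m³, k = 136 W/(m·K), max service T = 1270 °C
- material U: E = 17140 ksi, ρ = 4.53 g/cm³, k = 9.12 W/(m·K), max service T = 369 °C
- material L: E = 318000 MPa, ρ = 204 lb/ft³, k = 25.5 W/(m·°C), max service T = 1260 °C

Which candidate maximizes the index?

Screen on constraints: k ≥ 17.3 W/(m·K); max service T ≥ 424 °C. Survivors: material Q, material L.
Putting every candidate on a common basis:
  material Q: E = 331.4 GPa, ρ = 10280 kg/m³
  material L: E = 318.0 GPa, ρ = 3268 kg/m³
  material L: M = 97.3 MN·m/kg
  material Q: M = 32.2 MN·m/kg
Material L ranks first.

material L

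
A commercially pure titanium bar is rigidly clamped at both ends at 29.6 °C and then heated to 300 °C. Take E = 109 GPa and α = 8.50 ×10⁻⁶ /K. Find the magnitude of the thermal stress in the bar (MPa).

251 MPa

ΔT = 270.4 K. Constrained thermal stress σ = E·α·ΔT = 109.0×10³ MPa × 8.50×10⁻⁶ × 270.4 = 251 MPa (compressive).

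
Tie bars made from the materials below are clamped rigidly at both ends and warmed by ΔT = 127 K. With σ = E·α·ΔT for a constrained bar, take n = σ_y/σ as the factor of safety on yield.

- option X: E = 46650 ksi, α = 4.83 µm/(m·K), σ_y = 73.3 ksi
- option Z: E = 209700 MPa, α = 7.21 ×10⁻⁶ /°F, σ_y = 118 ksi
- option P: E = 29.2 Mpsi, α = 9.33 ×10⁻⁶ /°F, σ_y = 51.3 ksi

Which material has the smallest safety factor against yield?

option P

With everything in SI (GPa, ×10⁻⁶/K, MPa):
  option X: E = 321.6, α = 4.83, σ_y = 505.4 → σ = 197 MPa, n = 2.56
  option Z: E = 209.7, α = 13.0, σ_y = 813.6 → σ = 346 MPa, n = 2.35
  option P: E = 201.3, α = 16.8, σ_y = 353.7 → σ = 429 MPa, n = 0.824
The minimum is option P at n = 0.824.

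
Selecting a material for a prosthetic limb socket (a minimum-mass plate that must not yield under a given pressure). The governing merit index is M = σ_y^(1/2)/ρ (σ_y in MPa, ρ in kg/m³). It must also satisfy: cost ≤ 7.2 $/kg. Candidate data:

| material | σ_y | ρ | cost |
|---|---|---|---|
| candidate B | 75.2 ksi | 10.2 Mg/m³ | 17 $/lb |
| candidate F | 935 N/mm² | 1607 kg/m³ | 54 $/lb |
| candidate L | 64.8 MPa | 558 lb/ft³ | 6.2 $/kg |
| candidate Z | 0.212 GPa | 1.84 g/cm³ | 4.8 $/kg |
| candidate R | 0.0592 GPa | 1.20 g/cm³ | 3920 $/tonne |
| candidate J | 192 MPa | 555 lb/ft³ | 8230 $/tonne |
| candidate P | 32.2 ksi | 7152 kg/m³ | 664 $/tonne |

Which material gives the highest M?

Screen on constraints: cost ≤ 7.2 $/kg. Survivors: candidate L, candidate Z, candidate R, candidate P.
After converting to SI:
  candidate L: σ_y = 64.80 MPa, ρ = 8938 kg/m³
  candidate Z: σ_y = 212.0 MPa, ρ = 1840 kg/m³
  candidate R: σ_y = 59.20 MPa, ρ = 1200 kg/m³
  candidate P: σ_y = 222.0 MPa, ρ = 7152 kg/m³
  candidate Z: M = 7.91×10⁻³
  candidate R: M = 6.41×10⁻³
  candidate P: M = 2.08×10⁻³
  candidate L: M = 0.901×10⁻³
Candidate Z ranks first.

candidate Z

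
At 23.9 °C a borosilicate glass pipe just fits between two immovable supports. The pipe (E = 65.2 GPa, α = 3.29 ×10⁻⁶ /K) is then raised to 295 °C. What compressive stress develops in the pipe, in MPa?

58.2 MPa

ΔT = 271.1 K. Constrained thermal stress σ = E·α·ΔT = 65.20×10³ MPa × 3.29×10⁻⁶ × 271.1 = 58.2 MPa (compressive).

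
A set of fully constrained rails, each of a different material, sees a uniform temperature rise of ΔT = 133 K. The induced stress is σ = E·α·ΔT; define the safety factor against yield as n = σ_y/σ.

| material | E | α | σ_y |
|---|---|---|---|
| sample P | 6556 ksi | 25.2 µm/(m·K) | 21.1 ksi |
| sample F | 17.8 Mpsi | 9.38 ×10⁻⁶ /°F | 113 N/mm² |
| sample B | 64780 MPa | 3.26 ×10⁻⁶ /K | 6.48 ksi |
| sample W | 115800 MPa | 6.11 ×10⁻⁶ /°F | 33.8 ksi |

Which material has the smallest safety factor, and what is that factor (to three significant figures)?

sample F, n = 0.410

Converting E to GPa, α to ×10⁻⁶/K, σ_y to MPa, then σ and n for each:
  sample P: E = 45.20, α = 25.2, σ_y = 145.5 → σ = 151 MPa, n = 0.960
  sample F: E = 122.7, α = 16.9, σ_y = 113.0 → σ = 276 MPa, n = 0.410
  sample B: E = 64.78, α = 3.26, σ_y = 44.68 → σ = 28.1 MPa, n = 1.59
  sample W: E = 115.8, α = 11.0, σ_y = 233.0 → σ = 169 MPa, n = 1.38
Sample F has the lowest safety factor, n = 0.410.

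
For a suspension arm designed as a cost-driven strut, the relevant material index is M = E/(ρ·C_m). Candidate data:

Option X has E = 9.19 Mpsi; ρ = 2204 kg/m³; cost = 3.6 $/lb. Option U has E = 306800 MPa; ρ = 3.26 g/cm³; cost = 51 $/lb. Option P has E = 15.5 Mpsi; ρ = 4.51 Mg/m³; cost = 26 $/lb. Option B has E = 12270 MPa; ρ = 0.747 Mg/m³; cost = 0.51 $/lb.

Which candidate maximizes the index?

option B

Convert each candidate to consistent units, then evaluate M:
  option X: E = 63.36 GPa, ρ = 2204 kg/m³, cost = 7.937 $/kg
  option U: E = 306.8 GPa, ρ = 3260 kg/m³, cost = 112.4 $/kg
  option P: E = 106.9 GPa, ρ = 4510 kg/m³, cost = 57.32 $/kg
  option B: E = 12.27 GPa, ρ = 747.0 kg/m³, cost = 1.124 $/kg
  option B: M = 14.6 MN·m per $
  option X: M = 3.62 MN·m per $
  option U: M = 0.837 MN·m per $
  option P: M = 0.413 MN·m per $
The maximum is for option B.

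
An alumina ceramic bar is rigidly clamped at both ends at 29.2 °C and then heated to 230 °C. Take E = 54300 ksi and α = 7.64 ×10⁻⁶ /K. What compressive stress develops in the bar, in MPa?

E = 54300 ksi = 374.4 GPa.
ΔT = 200.8 K. Constrained thermal stress σ = E·α·ΔT = 374.4×10³ MPa × 7.64×10⁻⁶ × 200.8 = 574 MPa (compressive).

574 MPa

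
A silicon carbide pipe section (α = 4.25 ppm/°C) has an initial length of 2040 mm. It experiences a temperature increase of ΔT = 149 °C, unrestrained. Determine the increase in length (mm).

ΔL = α·L₀·ΔT = 4.25×10⁻⁶ × 2040 mm × 149.0 K = 1.29 mm.

1.29 mm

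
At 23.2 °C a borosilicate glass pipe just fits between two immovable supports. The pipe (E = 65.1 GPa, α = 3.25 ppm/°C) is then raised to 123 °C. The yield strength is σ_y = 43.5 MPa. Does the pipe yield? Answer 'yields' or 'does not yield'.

does not yield

ΔT = 99.80 K. Constrained thermal stress σ = E·α·ΔT = 65.10×10³ MPa × 3.25×10⁻⁶ × 99.80 = 21.1 MPa (compressive).
Compare to σ_y = 43.5 MPa: σ < σ_y, so it does not yield.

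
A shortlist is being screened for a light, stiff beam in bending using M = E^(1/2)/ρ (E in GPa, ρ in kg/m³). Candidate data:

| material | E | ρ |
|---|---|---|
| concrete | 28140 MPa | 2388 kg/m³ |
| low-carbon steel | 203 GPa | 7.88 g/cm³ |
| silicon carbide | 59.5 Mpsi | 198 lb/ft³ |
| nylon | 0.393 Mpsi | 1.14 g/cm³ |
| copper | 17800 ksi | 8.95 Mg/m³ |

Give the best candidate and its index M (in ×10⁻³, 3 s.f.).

Normalizing units and computing the index:
  concrete: E = 28.14 GPa, ρ = 2388 kg/m³
  low-carbon steel: E = 203.0 GPa, ρ = 7880 kg/m³
  silicon carbide: E = 410.2 GPa, ρ = 3172 kg/m³
  nylon: E = 2.710 GPa, ρ = 1140 kg/m³
  copper: E = 122.7 GPa, ρ = 8950 kg/m³
  silicon carbide: M = 6.39×10⁻³
  concrete: M = 2.22×10⁻³
  low-carbon steel: M = 1.81×10⁻³
  nylon: M = 1.44×10⁻³
  copper: M = 1.24×10⁻³
Highest index: silicon carbide.

silicon carbide, M = 6.39×10⁻³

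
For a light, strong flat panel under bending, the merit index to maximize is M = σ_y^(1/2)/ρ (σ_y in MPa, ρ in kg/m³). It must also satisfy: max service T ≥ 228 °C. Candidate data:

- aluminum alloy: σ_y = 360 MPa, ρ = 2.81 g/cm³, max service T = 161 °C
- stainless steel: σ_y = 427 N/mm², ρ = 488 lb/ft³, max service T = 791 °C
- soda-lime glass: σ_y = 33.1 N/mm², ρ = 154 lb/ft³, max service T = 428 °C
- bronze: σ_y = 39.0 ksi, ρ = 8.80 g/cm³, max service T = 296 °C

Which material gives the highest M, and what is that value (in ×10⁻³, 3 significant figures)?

stainless steel, M = 2.64×10⁻³

Screen on constraints: max service T ≥ 228 °C. Survivors: stainless steel, soda-lime glass, bronze.
Putting every candidate on a common basis:
  stainless steel: σ_y = 427.0 MPa, ρ = 7817 kg/m³
  soda-lime glass: σ_y = 33.10 MPa, ρ = 2467 kg/m³
  bronze: σ_y = 268.9 MPa, ρ = 8800 kg/m³
  stainless steel: M = 2.64×10⁻³
  soda-lime glass: M = 2.33×10⁻³
  bronze: M = 1.86×10⁻³
Stainless steel has the largest M.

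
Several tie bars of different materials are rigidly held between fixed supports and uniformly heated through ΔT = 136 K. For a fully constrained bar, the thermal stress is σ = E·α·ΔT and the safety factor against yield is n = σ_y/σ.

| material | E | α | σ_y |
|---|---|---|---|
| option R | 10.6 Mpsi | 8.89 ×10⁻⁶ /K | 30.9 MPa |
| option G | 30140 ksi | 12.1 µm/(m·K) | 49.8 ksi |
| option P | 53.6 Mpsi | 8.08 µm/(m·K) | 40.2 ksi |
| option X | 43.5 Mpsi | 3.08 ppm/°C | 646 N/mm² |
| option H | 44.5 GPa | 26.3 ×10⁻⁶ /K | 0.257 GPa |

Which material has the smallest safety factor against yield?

With everything in SI (GPa, ×10⁻⁶/K, MPa):
  option R: E = 73.08, α = 8.89, σ_y = 30.90 → σ = 88.4 MPa, n = 0.350
  option G: E = 207.8, α = 12.1, σ_y = 343.4 → σ = 342 MPa, n = 1.00
  option P: E = 369.6, α = 8.08, σ_y = 277.2 → σ = 406 MPa, n = 0.683
  option X: E = 299.9, α = 3.08, σ_y = 646.0 → σ = 126 MPa, n = 5.14
  option H: E = 44.50, α = 26.3, σ_y = 257.0 → σ = 159 MPa, n = 1.61
Smallest n: option R with n = 0.350.

option R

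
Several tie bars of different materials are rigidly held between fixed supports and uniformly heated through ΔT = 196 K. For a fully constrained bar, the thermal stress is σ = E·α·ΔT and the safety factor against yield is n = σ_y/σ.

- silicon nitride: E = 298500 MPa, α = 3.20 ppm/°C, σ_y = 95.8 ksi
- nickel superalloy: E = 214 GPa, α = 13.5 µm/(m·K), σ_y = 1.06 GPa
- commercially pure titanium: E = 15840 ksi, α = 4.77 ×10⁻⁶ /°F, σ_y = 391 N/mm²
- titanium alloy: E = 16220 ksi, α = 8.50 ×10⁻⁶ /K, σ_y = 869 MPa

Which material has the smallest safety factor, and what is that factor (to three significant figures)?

nickel superalloy, n = 1.87

In consistent units (E in GPa, α in ×10⁻⁶/K, σ_y in MPa):
  silicon nitride: E = 298.5, α = 3.20, σ_y = 660.5 → σ = 187 MPa, n = 3.53
  nickel superalloy: E = 214.0, α = 13.5, σ_y = 1060 → σ = 566 MPa, n = 1.87
  commercially pure titanium: E = 109.2, α = 8.59, σ_y = 391.0 → σ = 184 MPa, n = 2.13
  titanium alloy: E = 111.8, α = 8.50, σ_y = 869.0 → σ = 186 MPa, n = 4.66
Smallest n: nickel superalloy with n = 1.87.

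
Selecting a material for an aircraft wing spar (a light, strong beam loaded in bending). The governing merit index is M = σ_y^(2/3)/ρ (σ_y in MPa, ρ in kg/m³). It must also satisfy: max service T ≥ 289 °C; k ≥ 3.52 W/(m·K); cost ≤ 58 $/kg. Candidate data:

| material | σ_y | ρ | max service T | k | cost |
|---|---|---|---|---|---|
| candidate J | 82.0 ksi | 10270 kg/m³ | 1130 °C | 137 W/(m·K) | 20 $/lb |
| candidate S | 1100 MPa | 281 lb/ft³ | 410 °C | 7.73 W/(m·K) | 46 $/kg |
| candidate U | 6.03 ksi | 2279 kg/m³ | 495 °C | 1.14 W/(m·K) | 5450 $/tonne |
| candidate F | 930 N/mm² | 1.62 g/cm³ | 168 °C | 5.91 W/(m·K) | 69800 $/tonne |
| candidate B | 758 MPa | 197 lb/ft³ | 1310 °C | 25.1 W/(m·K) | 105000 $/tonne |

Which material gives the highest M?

Screen on constraints: max service T ≥ 289 °C; k ≥ 3.52 W/(m·K); cost ≤ 58 $/kg. Survivors: candidate J, candidate S.
After converting to SI:
  candidate J: σ_y = 565.4 MPa, ρ = 10270 kg/m³
  candidate S: σ_y = 1100 MPa, ρ = 4501 kg/m³
  candidate S: M = 23.7×10⁻³
  candidate J: M = 6.66×10⁻³
Candidate S ranks first.

candidate S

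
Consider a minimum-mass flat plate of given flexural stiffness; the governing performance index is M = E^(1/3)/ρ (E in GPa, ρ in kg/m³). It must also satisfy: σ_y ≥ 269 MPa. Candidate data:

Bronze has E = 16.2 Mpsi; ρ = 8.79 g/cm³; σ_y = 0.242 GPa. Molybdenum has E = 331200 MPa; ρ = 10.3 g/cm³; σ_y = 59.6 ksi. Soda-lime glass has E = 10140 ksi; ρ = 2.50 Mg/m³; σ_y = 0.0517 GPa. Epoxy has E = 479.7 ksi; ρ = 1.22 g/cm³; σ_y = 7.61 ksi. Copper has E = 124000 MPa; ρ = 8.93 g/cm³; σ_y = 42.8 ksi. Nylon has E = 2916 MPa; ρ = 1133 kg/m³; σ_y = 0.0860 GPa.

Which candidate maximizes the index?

molybdenum

Screen on constraints: σ_y ≥ 269 MPa. Survivors: molybdenum, copper.
After converting to SI:
  molybdenum: E = 331.2 GPa, ρ = 10300 kg/m³
  copper: E = 124.0 GPa, ρ = 8930 kg/m³
  molybdenum: M = 0.672×10⁻³
  copper: M = 0.558×10⁻³
Highest index: molybdenum.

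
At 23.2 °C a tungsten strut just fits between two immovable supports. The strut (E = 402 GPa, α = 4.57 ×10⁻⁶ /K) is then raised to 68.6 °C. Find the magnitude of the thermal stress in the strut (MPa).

83.4 MPa

ΔT = 45.40 K. Constrained thermal stress σ = E·α·ΔT = 402.0×10³ MPa × 4.57×10⁻⁶ × 45.40 = 83.4 MPa (compressive).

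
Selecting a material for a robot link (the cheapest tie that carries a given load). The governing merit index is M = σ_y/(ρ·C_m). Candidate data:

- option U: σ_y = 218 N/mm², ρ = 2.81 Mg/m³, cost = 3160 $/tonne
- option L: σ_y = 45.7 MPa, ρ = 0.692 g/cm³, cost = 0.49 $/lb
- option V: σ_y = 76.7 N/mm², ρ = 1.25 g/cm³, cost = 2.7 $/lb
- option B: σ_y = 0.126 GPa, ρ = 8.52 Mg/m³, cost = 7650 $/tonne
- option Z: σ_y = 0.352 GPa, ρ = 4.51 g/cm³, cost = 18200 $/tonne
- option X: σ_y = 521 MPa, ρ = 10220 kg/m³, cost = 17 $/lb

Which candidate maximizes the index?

option L

Putting every candidate on a common basis:
  option U: σ_y = 218.0 MPa, ρ = 2810 kg/m³, cost = 3.160 $/kg
  option L: σ_y = 45.70 MPa, ρ = 692.0 kg/m³, cost = 1.080 $/kg
  option V: σ_y = 76.70 MPa, ρ = 1250 kg/m³, cost = 5.952 $/kg
  option B: σ_y = 126.0 MPa, ρ = 8520 kg/m³, cost = 7.650 $/kg
  option Z: σ_y = 352.0 MPa, ρ = 4510 kg/m³, cost = 18.20 $/kg
  option X: σ_y = 521.0 MPa, ρ = 10220 kg/m³, cost = 37.48 $/kg
  option L: M = 61.1 kN·m per $
  option U: M = 24.6 kN·m per $
  option V: M = 10.3 kN·m per $
  option Z: M = 4.29 kN·m per $
  option B: M = 1.93 kN·m per $
  option X: M = 1.36 kN·m per $
Option L ranks first.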